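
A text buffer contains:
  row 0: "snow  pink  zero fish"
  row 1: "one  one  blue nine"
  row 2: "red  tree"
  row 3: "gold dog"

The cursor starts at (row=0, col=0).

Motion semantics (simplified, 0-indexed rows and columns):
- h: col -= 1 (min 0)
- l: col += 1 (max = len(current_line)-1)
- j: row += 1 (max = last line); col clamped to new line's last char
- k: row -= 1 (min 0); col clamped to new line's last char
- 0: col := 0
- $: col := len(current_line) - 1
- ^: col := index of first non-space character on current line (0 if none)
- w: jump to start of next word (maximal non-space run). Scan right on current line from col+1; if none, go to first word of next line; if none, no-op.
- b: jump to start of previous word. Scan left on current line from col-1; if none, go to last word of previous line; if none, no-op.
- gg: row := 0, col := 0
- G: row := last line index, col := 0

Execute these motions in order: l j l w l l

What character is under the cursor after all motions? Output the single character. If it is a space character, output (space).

Answer: e

Derivation:
After 1 (l): row=0 col=1 char='n'
After 2 (j): row=1 col=1 char='n'
After 3 (l): row=1 col=2 char='e'
After 4 (w): row=1 col=5 char='o'
After 5 (l): row=1 col=6 char='n'
After 6 (l): row=1 col=7 char='e'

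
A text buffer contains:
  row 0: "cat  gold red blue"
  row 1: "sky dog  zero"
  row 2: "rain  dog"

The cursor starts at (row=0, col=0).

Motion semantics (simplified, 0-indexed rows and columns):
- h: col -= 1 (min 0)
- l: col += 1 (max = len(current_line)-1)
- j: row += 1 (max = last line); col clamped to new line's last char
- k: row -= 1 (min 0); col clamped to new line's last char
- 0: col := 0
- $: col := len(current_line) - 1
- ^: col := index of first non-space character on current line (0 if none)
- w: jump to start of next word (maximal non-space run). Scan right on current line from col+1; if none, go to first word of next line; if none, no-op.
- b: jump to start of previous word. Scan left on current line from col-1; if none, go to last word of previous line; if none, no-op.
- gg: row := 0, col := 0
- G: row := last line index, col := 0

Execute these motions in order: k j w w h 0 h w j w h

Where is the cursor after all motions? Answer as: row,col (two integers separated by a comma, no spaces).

Answer: 2,5

Derivation:
After 1 (k): row=0 col=0 char='c'
After 2 (j): row=1 col=0 char='s'
After 3 (w): row=1 col=4 char='d'
After 4 (w): row=1 col=9 char='z'
After 5 (h): row=1 col=8 char='_'
After 6 (0): row=1 col=0 char='s'
After 7 (h): row=1 col=0 char='s'
After 8 (w): row=1 col=4 char='d'
After 9 (j): row=2 col=4 char='_'
After 10 (w): row=2 col=6 char='d'
After 11 (h): row=2 col=5 char='_'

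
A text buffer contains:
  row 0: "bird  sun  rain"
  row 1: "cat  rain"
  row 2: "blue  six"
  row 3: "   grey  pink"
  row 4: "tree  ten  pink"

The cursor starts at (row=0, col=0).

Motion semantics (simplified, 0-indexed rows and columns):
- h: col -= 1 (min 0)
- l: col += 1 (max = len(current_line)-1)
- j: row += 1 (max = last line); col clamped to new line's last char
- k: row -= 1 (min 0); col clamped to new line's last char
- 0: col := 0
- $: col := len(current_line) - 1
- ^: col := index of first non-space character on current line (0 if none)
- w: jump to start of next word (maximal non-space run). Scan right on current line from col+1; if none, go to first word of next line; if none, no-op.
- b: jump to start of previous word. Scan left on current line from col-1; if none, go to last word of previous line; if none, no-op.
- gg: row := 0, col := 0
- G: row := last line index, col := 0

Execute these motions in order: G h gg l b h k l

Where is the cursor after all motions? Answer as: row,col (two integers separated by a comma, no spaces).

Answer: 0,1

Derivation:
After 1 (G): row=4 col=0 char='t'
After 2 (h): row=4 col=0 char='t'
After 3 (gg): row=0 col=0 char='b'
After 4 (l): row=0 col=1 char='i'
After 5 (b): row=0 col=0 char='b'
After 6 (h): row=0 col=0 char='b'
After 7 (k): row=0 col=0 char='b'
After 8 (l): row=0 col=1 char='i'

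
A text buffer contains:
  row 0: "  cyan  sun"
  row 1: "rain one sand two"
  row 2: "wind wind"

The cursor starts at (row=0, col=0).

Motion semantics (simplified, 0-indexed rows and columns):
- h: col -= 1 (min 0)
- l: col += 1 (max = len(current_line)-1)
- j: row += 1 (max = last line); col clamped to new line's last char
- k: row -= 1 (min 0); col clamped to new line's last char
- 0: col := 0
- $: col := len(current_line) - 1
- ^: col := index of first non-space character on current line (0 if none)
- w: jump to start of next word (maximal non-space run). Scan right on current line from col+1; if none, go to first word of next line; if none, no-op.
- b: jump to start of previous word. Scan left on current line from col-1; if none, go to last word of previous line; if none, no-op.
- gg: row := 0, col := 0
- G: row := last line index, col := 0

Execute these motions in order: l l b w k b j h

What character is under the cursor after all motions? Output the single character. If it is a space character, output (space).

Answer: a

Derivation:
After 1 (l): row=0 col=1 char='_'
After 2 (l): row=0 col=2 char='c'
After 3 (b): row=0 col=2 char='c'
After 4 (w): row=0 col=8 char='s'
After 5 (k): row=0 col=8 char='s'
After 6 (b): row=0 col=2 char='c'
After 7 (j): row=1 col=2 char='i'
After 8 (h): row=1 col=1 char='a'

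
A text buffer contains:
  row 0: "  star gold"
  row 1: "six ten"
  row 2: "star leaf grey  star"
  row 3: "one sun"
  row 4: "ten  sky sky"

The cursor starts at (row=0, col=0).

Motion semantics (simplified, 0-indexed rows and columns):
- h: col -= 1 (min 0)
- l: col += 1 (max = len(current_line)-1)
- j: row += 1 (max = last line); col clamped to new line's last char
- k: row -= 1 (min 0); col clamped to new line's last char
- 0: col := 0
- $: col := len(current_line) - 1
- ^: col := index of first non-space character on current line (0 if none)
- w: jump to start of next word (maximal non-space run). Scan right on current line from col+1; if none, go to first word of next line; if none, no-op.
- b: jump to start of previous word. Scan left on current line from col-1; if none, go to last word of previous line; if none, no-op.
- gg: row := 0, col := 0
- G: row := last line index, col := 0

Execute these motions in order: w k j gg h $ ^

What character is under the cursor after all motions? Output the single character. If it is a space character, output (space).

After 1 (w): row=0 col=2 char='s'
After 2 (k): row=0 col=2 char='s'
After 3 (j): row=1 col=2 char='x'
After 4 (gg): row=0 col=0 char='_'
After 5 (h): row=0 col=0 char='_'
After 6 ($): row=0 col=10 char='d'
After 7 (^): row=0 col=2 char='s'

Answer: s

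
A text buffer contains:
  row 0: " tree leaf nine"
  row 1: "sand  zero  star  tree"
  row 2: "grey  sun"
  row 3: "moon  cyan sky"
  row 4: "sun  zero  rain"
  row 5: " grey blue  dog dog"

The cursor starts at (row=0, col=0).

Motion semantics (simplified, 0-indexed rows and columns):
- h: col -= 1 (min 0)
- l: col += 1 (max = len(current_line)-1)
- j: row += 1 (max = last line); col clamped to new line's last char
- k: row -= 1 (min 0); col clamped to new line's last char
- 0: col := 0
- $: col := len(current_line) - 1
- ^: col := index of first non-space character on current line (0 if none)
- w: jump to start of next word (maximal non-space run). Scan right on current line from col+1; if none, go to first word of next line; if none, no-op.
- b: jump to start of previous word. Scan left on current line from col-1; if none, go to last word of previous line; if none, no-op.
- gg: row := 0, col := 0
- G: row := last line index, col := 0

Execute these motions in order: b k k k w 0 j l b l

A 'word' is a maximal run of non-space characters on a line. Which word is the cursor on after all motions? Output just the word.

After 1 (b): row=0 col=0 char='_'
After 2 (k): row=0 col=0 char='_'
After 3 (k): row=0 col=0 char='_'
After 4 (k): row=0 col=0 char='_'
After 5 (w): row=0 col=1 char='t'
After 6 (0): row=0 col=0 char='_'
After 7 (j): row=1 col=0 char='s'
After 8 (l): row=1 col=1 char='a'
After 9 (b): row=1 col=0 char='s'
After 10 (l): row=1 col=1 char='a'

Answer: sand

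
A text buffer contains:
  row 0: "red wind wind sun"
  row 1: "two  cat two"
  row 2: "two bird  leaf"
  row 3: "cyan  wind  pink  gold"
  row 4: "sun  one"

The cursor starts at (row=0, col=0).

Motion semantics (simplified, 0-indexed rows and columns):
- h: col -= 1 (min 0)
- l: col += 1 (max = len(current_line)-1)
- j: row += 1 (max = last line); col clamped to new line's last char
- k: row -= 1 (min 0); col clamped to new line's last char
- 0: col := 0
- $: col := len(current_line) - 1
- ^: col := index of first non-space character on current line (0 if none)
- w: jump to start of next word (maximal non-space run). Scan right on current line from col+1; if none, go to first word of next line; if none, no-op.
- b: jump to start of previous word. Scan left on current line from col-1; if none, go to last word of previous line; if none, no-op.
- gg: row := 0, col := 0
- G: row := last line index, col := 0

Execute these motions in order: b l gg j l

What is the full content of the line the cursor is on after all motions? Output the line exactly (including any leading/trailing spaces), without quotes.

Answer: two  cat two

Derivation:
After 1 (b): row=0 col=0 char='r'
After 2 (l): row=0 col=1 char='e'
After 3 (gg): row=0 col=0 char='r'
After 4 (j): row=1 col=0 char='t'
After 5 (l): row=1 col=1 char='w'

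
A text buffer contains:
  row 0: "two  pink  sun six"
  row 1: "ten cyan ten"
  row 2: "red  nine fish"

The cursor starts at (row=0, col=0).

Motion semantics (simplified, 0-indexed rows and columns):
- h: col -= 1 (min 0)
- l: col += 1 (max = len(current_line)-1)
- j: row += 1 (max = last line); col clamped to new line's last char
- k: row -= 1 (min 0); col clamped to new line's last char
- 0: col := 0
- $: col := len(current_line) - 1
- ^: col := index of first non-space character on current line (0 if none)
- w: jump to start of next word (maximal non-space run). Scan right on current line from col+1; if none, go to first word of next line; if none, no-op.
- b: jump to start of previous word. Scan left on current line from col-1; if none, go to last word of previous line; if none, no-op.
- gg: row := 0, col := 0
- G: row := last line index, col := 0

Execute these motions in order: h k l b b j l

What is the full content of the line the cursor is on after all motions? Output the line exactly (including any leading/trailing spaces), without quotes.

After 1 (h): row=0 col=0 char='t'
After 2 (k): row=0 col=0 char='t'
After 3 (l): row=0 col=1 char='w'
After 4 (b): row=0 col=0 char='t'
After 5 (b): row=0 col=0 char='t'
After 6 (j): row=1 col=0 char='t'
After 7 (l): row=1 col=1 char='e'

Answer: ten cyan ten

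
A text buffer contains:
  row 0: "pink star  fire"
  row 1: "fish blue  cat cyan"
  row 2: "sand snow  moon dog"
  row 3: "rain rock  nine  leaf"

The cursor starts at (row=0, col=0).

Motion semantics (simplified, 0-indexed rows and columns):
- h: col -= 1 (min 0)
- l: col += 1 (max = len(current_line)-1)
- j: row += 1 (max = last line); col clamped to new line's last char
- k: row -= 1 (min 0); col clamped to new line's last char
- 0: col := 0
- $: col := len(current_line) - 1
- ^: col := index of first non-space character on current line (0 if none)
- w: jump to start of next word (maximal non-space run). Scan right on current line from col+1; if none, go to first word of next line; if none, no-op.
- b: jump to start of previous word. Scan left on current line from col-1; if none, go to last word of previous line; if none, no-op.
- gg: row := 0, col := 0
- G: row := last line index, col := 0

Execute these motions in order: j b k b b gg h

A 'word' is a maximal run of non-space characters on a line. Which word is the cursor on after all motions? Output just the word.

After 1 (j): row=1 col=0 char='f'
After 2 (b): row=0 col=11 char='f'
After 3 (k): row=0 col=11 char='f'
After 4 (b): row=0 col=5 char='s'
After 5 (b): row=0 col=0 char='p'
After 6 (gg): row=0 col=0 char='p'
After 7 (h): row=0 col=0 char='p'

Answer: pink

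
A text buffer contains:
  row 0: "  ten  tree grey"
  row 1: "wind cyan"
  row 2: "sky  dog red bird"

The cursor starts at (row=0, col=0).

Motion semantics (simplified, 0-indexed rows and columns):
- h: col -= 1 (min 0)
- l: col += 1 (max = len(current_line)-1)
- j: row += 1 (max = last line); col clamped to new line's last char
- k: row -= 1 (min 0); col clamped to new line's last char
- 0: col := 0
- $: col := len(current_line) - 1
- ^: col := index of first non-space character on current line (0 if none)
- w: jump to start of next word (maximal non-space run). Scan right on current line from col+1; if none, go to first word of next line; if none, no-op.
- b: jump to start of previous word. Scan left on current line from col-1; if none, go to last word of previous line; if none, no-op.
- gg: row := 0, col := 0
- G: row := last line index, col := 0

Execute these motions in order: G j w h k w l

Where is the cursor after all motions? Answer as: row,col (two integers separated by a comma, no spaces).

Answer: 1,6

Derivation:
After 1 (G): row=2 col=0 char='s'
After 2 (j): row=2 col=0 char='s'
After 3 (w): row=2 col=5 char='d'
After 4 (h): row=2 col=4 char='_'
After 5 (k): row=1 col=4 char='_'
After 6 (w): row=1 col=5 char='c'
After 7 (l): row=1 col=6 char='y'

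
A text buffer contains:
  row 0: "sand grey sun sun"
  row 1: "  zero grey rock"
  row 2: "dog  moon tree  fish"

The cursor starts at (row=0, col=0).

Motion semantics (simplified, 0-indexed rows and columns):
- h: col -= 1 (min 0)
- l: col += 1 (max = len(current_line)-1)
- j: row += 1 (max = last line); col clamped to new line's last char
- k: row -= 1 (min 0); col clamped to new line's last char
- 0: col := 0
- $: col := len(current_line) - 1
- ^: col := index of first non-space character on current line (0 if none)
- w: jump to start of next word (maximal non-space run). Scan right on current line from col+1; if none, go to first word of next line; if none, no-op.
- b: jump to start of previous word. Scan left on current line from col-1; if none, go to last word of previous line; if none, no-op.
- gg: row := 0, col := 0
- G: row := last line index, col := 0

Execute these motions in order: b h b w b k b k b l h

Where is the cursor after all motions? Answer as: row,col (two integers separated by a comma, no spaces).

Answer: 0,0

Derivation:
After 1 (b): row=0 col=0 char='s'
After 2 (h): row=0 col=0 char='s'
After 3 (b): row=0 col=0 char='s'
After 4 (w): row=0 col=5 char='g'
After 5 (b): row=0 col=0 char='s'
After 6 (k): row=0 col=0 char='s'
After 7 (b): row=0 col=0 char='s'
After 8 (k): row=0 col=0 char='s'
After 9 (b): row=0 col=0 char='s'
After 10 (l): row=0 col=1 char='a'
After 11 (h): row=0 col=0 char='s'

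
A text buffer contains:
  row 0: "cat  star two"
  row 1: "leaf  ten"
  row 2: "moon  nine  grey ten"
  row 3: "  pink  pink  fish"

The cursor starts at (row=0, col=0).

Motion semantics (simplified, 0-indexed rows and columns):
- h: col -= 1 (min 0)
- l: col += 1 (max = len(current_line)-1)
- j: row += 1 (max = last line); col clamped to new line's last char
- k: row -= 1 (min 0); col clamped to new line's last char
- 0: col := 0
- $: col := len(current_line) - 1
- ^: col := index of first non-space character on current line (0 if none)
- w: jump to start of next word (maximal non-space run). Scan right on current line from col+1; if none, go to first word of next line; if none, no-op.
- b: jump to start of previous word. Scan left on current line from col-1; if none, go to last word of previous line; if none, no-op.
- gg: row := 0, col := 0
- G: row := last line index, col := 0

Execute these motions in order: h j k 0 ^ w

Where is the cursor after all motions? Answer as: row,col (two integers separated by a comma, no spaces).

Answer: 0,5

Derivation:
After 1 (h): row=0 col=0 char='c'
After 2 (j): row=1 col=0 char='l'
After 3 (k): row=0 col=0 char='c'
After 4 (0): row=0 col=0 char='c'
After 5 (^): row=0 col=0 char='c'
After 6 (w): row=0 col=5 char='s'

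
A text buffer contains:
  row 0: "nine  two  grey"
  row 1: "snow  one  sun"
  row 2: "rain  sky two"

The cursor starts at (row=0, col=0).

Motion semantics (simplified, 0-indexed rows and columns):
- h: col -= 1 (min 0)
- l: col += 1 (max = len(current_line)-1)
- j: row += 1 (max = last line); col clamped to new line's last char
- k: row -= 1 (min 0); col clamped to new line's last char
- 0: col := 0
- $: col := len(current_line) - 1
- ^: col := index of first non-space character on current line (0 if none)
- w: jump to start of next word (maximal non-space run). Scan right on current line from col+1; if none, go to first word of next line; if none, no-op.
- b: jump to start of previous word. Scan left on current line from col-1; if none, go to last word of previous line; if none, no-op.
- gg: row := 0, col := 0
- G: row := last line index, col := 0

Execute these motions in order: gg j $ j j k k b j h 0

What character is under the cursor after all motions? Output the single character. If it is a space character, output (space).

Answer: s

Derivation:
After 1 (gg): row=0 col=0 char='n'
After 2 (j): row=1 col=0 char='s'
After 3 ($): row=1 col=13 char='n'
After 4 (j): row=2 col=12 char='o'
After 5 (j): row=2 col=12 char='o'
After 6 (k): row=1 col=12 char='u'
After 7 (k): row=0 col=12 char='r'
After 8 (b): row=0 col=11 char='g'
After 9 (j): row=1 col=11 char='s'
After 10 (h): row=1 col=10 char='_'
After 11 (0): row=1 col=0 char='s'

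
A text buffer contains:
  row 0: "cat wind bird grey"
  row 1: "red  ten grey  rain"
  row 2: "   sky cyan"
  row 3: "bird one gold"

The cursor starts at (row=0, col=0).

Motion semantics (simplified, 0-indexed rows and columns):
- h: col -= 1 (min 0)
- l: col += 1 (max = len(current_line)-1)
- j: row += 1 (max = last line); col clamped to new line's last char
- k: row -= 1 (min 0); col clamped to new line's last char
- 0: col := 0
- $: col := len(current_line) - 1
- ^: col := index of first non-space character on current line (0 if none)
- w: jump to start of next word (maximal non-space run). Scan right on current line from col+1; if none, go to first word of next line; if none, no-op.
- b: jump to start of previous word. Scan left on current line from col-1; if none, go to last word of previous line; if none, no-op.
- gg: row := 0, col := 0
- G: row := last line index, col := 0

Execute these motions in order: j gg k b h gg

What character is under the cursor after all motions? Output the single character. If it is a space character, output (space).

Answer: c

Derivation:
After 1 (j): row=1 col=0 char='r'
After 2 (gg): row=0 col=0 char='c'
After 3 (k): row=0 col=0 char='c'
After 4 (b): row=0 col=0 char='c'
After 5 (h): row=0 col=0 char='c'
After 6 (gg): row=0 col=0 char='c'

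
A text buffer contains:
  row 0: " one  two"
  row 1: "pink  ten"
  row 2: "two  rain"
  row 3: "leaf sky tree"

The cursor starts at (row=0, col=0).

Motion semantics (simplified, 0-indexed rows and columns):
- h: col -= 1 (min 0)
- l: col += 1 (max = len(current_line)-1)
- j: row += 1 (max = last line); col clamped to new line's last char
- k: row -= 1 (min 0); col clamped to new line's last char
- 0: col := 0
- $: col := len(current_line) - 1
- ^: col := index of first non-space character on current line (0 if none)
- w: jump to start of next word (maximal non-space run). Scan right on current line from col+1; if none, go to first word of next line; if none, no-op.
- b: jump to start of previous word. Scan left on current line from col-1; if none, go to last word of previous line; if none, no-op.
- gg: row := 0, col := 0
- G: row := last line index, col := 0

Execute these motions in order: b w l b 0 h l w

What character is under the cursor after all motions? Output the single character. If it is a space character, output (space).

Answer: t

Derivation:
After 1 (b): row=0 col=0 char='_'
After 2 (w): row=0 col=1 char='o'
After 3 (l): row=0 col=2 char='n'
After 4 (b): row=0 col=1 char='o'
After 5 (0): row=0 col=0 char='_'
After 6 (h): row=0 col=0 char='_'
After 7 (l): row=0 col=1 char='o'
After 8 (w): row=0 col=6 char='t'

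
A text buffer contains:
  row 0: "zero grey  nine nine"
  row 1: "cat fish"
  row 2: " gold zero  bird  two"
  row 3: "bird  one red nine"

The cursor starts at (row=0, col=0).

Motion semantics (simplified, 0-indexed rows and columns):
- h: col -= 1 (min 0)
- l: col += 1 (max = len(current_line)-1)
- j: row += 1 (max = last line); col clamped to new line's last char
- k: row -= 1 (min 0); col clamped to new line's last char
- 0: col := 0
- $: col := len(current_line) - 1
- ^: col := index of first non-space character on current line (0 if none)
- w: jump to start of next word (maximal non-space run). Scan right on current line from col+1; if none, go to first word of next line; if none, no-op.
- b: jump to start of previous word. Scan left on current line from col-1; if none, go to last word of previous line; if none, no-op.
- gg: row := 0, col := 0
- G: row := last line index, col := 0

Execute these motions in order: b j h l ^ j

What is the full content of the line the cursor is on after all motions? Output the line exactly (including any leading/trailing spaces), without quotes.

After 1 (b): row=0 col=0 char='z'
After 2 (j): row=1 col=0 char='c'
After 3 (h): row=1 col=0 char='c'
After 4 (l): row=1 col=1 char='a'
After 5 (^): row=1 col=0 char='c'
After 6 (j): row=2 col=0 char='_'

Answer:  gold zero  bird  two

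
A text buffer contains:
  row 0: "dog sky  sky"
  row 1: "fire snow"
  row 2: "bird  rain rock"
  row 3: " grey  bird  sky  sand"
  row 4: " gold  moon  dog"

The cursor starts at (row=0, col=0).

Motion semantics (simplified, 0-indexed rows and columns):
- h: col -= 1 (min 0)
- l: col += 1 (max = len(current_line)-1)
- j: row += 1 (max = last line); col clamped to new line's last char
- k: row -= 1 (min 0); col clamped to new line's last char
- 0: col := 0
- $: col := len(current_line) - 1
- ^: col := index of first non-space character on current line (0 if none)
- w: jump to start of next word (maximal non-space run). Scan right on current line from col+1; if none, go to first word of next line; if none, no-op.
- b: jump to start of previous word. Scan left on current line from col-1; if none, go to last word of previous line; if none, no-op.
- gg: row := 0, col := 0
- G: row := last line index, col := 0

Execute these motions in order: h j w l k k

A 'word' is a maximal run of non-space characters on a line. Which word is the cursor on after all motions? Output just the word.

After 1 (h): row=0 col=0 char='d'
After 2 (j): row=1 col=0 char='f'
After 3 (w): row=1 col=5 char='s'
After 4 (l): row=1 col=6 char='n'
After 5 (k): row=0 col=6 char='y'
After 6 (k): row=0 col=6 char='y'

Answer: sky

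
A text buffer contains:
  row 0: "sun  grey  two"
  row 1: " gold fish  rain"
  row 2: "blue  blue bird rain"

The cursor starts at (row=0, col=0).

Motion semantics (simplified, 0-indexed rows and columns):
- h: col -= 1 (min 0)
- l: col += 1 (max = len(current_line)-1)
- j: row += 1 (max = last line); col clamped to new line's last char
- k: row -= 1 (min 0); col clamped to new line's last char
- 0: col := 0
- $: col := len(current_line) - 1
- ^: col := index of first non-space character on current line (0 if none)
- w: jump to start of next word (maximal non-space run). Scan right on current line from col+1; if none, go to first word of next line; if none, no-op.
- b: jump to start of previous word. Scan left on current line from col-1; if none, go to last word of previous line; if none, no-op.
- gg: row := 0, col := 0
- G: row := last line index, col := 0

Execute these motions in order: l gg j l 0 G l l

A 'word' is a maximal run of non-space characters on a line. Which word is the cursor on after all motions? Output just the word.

Answer: blue

Derivation:
After 1 (l): row=0 col=1 char='u'
After 2 (gg): row=0 col=0 char='s'
After 3 (j): row=1 col=0 char='_'
After 4 (l): row=1 col=1 char='g'
After 5 (0): row=1 col=0 char='_'
After 6 (G): row=2 col=0 char='b'
After 7 (l): row=2 col=1 char='l'
After 8 (l): row=2 col=2 char='u'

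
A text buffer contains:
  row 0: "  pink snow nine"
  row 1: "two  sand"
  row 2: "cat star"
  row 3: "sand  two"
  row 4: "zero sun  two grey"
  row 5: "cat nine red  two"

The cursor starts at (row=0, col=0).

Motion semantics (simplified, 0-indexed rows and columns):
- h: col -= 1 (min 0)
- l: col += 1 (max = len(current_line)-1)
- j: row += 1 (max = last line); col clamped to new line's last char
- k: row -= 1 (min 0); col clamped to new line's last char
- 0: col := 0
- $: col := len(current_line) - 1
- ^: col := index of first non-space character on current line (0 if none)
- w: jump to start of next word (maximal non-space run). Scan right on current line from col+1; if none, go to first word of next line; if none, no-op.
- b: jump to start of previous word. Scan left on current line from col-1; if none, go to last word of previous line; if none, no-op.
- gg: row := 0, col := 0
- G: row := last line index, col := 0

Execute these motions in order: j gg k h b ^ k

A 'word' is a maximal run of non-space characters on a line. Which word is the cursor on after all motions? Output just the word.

After 1 (j): row=1 col=0 char='t'
After 2 (gg): row=0 col=0 char='_'
After 3 (k): row=0 col=0 char='_'
After 4 (h): row=0 col=0 char='_'
After 5 (b): row=0 col=0 char='_'
After 6 (^): row=0 col=2 char='p'
After 7 (k): row=0 col=2 char='p'

Answer: pink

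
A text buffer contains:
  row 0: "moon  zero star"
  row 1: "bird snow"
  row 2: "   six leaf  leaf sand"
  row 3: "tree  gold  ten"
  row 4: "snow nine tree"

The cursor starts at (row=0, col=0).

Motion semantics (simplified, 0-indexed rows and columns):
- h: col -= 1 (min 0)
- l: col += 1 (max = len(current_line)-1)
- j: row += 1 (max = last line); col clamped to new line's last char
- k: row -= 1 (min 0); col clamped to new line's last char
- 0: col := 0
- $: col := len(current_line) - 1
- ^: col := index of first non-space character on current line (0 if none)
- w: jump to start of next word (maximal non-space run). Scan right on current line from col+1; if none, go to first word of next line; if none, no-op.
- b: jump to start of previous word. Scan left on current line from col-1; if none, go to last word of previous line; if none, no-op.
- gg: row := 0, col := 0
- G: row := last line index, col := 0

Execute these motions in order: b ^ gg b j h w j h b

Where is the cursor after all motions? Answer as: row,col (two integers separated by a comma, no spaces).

Answer: 2,3

Derivation:
After 1 (b): row=0 col=0 char='m'
After 2 (^): row=0 col=0 char='m'
After 3 (gg): row=0 col=0 char='m'
After 4 (b): row=0 col=0 char='m'
After 5 (j): row=1 col=0 char='b'
After 6 (h): row=1 col=0 char='b'
After 7 (w): row=1 col=5 char='s'
After 8 (j): row=2 col=5 char='x'
After 9 (h): row=2 col=4 char='i'
After 10 (b): row=2 col=3 char='s'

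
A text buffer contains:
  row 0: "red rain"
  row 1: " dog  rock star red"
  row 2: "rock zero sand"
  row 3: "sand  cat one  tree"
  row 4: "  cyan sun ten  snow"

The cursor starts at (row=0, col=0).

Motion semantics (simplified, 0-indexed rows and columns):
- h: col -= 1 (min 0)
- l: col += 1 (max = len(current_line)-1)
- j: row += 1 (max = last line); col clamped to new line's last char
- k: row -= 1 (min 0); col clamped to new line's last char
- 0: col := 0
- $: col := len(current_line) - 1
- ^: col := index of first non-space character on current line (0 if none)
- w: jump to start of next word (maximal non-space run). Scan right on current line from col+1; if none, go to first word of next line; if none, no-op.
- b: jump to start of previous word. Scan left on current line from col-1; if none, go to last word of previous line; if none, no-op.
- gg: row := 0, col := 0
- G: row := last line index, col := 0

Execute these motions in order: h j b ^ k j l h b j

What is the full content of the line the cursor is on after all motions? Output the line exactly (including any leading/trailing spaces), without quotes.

After 1 (h): row=0 col=0 char='r'
After 2 (j): row=1 col=0 char='_'
After 3 (b): row=0 col=4 char='r'
After 4 (^): row=0 col=0 char='r'
After 5 (k): row=0 col=0 char='r'
After 6 (j): row=1 col=0 char='_'
After 7 (l): row=1 col=1 char='d'
After 8 (h): row=1 col=0 char='_'
After 9 (b): row=0 col=4 char='r'
After 10 (j): row=1 col=4 char='_'

Answer:  dog  rock star red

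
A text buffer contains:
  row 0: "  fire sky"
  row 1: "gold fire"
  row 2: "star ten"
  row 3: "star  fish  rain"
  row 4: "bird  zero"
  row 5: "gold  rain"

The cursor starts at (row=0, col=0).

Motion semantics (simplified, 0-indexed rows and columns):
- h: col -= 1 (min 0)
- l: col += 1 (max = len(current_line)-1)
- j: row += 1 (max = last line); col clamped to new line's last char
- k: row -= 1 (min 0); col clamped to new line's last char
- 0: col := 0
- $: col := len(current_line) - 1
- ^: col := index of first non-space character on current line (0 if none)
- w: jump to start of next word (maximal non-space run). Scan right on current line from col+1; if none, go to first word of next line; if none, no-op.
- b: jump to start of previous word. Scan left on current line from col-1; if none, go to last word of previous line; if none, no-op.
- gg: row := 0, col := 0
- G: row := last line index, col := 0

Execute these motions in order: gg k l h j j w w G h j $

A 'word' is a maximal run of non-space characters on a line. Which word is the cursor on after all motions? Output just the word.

After 1 (gg): row=0 col=0 char='_'
After 2 (k): row=0 col=0 char='_'
After 3 (l): row=0 col=1 char='_'
After 4 (h): row=0 col=0 char='_'
After 5 (j): row=1 col=0 char='g'
After 6 (j): row=2 col=0 char='s'
After 7 (w): row=2 col=5 char='t'
After 8 (w): row=3 col=0 char='s'
After 9 (G): row=5 col=0 char='g'
After 10 (h): row=5 col=0 char='g'
After 11 (j): row=5 col=0 char='g'
After 12 ($): row=5 col=9 char='n'

Answer: rain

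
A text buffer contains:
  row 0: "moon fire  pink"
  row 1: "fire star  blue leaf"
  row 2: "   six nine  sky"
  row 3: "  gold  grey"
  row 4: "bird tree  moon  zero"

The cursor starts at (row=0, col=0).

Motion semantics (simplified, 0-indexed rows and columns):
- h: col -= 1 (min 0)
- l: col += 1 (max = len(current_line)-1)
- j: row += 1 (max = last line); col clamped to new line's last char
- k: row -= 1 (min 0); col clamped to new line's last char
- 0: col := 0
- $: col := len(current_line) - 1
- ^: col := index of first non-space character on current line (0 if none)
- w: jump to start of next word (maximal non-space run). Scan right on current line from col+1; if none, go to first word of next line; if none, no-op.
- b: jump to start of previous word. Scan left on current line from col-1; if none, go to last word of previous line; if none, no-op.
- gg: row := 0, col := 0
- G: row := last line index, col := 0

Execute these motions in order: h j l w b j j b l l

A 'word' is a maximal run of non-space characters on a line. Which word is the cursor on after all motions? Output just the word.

After 1 (h): row=0 col=0 char='m'
After 2 (j): row=1 col=0 char='f'
After 3 (l): row=1 col=1 char='i'
After 4 (w): row=1 col=5 char='s'
After 5 (b): row=1 col=0 char='f'
After 6 (j): row=2 col=0 char='_'
After 7 (j): row=3 col=0 char='_'
After 8 (b): row=2 col=13 char='s'
After 9 (l): row=2 col=14 char='k'
After 10 (l): row=2 col=15 char='y'

Answer: sky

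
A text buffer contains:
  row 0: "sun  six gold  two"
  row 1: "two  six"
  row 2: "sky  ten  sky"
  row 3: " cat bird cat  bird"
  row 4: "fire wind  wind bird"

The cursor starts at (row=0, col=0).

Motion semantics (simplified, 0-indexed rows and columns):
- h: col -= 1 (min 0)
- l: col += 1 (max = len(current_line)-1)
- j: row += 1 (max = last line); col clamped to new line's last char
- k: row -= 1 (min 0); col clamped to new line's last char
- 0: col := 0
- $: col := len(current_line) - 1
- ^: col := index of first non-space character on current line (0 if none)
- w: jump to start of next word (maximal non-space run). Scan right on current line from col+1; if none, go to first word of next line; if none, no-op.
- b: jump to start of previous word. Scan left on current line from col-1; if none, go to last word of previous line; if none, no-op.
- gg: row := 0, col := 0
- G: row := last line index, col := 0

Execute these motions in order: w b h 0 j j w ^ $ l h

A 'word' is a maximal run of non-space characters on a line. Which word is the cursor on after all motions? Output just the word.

After 1 (w): row=0 col=5 char='s'
After 2 (b): row=0 col=0 char='s'
After 3 (h): row=0 col=0 char='s'
After 4 (0): row=0 col=0 char='s'
After 5 (j): row=1 col=0 char='t'
After 6 (j): row=2 col=0 char='s'
After 7 (w): row=2 col=5 char='t'
After 8 (^): row=2 col=0 char='s'
After 9 ($): row=2 col=12 char='y'
After 10 (l): row=2 col=12 char='y'
After 11 (h): row=2 col=11 char='k'

Answer: sky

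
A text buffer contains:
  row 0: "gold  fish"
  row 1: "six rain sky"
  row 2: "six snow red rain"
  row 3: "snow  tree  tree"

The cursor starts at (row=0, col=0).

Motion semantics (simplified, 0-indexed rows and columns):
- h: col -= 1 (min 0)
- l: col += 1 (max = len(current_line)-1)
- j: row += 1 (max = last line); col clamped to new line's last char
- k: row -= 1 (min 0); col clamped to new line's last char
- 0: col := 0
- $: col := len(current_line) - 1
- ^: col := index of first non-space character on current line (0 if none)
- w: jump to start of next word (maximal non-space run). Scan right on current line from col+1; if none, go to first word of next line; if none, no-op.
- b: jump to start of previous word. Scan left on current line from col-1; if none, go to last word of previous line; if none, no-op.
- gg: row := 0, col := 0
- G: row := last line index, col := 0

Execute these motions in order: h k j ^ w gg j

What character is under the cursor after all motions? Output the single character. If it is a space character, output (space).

Answer: s

Derivation:
After 1 (h): row=0 col=0 char='g'
After 2 (k): row=0 col=0 char='g'
After 3 (j): row=1 col=0 char='s'
After 4 (^): row=1 col=0 char='s'
After 5 (w): row=1 col=4 char='r'
After 6 (gg): row=0 col=0 char='g'
After 7 (j): row=1 col=0 char='s'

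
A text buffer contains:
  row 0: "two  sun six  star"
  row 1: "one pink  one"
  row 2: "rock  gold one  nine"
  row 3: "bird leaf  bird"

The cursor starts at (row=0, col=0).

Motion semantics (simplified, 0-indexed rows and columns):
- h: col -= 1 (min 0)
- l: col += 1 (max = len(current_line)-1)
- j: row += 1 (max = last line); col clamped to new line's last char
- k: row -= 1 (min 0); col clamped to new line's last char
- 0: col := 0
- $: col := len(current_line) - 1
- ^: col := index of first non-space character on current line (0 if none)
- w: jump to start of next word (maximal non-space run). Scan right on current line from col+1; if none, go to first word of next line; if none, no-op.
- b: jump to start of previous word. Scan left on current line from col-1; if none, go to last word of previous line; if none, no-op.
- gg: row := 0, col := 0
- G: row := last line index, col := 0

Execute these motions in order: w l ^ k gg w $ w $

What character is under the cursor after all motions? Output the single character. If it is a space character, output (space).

After 1 (w): row=0 col=5 char='s'
After 2 (l): row=0 col=6 char='u'
After 3 (^): row=0 col=0 char='t'
After 4 (k): row=0 col=0 char='t'
After 5 (gg): row=0 col=0 char='t'
After 6 (w): row=0 col=5 char='s'
After 7 ($): row=0 col=17 char='r'
After 8 (w): row=1 col=0 char='o'
After 9 ($): row=1 col=12 char='e'

Answer: e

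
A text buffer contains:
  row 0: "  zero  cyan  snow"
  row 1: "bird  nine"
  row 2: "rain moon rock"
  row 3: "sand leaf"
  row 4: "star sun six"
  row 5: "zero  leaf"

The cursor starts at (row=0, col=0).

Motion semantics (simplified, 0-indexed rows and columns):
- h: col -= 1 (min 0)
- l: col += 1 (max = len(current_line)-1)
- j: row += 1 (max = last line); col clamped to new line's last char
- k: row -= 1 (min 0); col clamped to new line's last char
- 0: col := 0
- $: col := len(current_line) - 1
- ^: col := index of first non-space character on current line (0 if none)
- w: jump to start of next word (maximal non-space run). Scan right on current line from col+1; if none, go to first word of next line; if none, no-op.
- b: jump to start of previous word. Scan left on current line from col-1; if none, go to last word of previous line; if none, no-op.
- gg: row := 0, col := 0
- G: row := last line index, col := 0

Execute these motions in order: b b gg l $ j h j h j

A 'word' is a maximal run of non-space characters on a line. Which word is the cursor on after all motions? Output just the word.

Answer: leaf

Derivation:
After 1 (b): row=0 col=0 char='_'
After 2 (b): row=0 col=0 char='_'
After 3 (gg): row=0 col=0 char='_'
After 4 (l): row=0 col=1 char='_'
After 5 ($): row=0 col=17 char='w'
After 6 (j): row=1 col=9 char='e'
After 7 (h): row=1 col=8 char='n'
After 8 (j): row=2 col=8 char='n'
After 9 (h): row=2 col=7 char='o'
After 10 (j): row=3 col=7 char='a'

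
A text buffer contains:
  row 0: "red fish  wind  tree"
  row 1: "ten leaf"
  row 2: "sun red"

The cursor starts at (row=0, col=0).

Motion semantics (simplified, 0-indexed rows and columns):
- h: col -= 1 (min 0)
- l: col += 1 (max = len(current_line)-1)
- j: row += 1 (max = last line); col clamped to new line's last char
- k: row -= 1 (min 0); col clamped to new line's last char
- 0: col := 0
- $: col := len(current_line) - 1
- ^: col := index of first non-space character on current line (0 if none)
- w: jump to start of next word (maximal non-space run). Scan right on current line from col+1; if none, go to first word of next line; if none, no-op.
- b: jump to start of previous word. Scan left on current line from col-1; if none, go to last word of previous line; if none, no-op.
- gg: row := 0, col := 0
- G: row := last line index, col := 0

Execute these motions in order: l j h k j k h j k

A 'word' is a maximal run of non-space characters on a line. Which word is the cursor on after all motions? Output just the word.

Answer: red

Derivation:
After 1 (l): row=0 col=1 char='e'
After 2 (j): row=1 col=1 char='e'
After 3 (h): row=1 col=0 char='t'
After 4 (k): row=0 col=0 char='r'
After 5 (j): row=1 col=0 char='t'
After 6 (k): row=0 col=0 char='r'
After 7 (h): row=0 col=0 char='r'
After 8 (j): row=1 col=0 char='t'
After 9 (k): row=0 col=0 char='r'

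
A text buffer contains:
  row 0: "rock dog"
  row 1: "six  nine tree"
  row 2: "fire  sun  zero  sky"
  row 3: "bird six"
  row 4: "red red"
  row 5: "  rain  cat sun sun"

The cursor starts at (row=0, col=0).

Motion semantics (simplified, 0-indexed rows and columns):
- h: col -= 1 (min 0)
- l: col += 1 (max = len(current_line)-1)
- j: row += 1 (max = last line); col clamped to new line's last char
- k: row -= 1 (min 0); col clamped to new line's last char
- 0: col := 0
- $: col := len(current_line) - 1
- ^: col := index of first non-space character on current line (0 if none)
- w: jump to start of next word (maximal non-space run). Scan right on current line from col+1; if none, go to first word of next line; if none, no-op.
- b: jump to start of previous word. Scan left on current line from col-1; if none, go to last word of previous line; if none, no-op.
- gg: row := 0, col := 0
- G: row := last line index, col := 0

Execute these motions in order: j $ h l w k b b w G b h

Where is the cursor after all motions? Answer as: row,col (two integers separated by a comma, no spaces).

Answer: 4,3

Derivation:
After 1 (j): row=1 col=0 char='s'
After 2 ($): row=1 col=13 char='e'
After 3 (h): row=1 col=12 char='e'
After 4 (l): row=1 col=13 char='e'
After 5 (w): row=2 col=0 char='f'
After 6 (k): row=1 col=0 char='s'
After 7 (b): row=0 col=5 char='d'
After 8 (b): row=0 col=0 char='r'
After 9 (w): row=0 col=5 char='d'
After 10 (G): row=5 col=0 char='_'
After 11 (b): row=4 col=4 char='r'
After 12 (h): row=4 col=3 char='_'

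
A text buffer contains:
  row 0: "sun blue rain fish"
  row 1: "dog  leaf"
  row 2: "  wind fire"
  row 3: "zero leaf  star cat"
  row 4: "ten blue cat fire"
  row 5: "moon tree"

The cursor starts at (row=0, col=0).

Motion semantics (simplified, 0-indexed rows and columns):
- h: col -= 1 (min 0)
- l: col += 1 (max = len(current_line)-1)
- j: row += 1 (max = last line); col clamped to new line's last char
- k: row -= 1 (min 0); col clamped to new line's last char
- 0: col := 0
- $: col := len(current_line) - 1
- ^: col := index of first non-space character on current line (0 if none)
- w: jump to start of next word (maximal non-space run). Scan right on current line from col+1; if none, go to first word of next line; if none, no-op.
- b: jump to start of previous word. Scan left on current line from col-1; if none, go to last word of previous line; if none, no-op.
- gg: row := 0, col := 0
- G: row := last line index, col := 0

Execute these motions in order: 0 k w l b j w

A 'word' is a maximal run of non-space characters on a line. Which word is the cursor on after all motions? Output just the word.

Answer: leaf

Derivation:
After 1 (0): row=0 col=0 char='s'
After 2 (k): row=0 col=0 char='s'
After 3 (w): row=0 col=4 char='b'
After 4 (l): row=0 col=5 char='l'
After 5 (b): row=0 col=4 char='b'
After 6 (j): row=1 col=4 char='_'
After 7 (w): row=1 col=5 char='l'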